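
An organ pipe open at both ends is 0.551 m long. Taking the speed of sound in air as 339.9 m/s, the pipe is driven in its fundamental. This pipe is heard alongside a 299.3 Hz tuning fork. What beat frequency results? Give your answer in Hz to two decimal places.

9.14 Hz

Open pipe: f_n = n·v/(2L) = 1·339.9/(2·0.551) = 308.4392 Hz.
f_beat = |308.4392 − 299.3| = 9.14 Hz.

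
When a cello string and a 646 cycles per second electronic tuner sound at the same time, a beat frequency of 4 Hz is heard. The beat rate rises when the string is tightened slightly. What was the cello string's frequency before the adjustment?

650 Hz

|f − 646| = 4, so the cello string was at either 642 Hz or 650 Hz.
Increasing tension raises a string's frequency; the adjustment raises the cello string's frequency.
The beat rate rose, so the adjustment moved the cello string further from 646 Hz — it was already above the reference.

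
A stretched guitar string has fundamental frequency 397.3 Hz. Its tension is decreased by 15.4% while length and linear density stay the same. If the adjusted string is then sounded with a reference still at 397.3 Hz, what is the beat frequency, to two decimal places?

31.87 Hz

For a string, f ∝ √T, so the new frequency is 397.3·√0.846 = 365.4296 Hz.
f_beat = |365.4296 − 397.3| = 31.87 Hz.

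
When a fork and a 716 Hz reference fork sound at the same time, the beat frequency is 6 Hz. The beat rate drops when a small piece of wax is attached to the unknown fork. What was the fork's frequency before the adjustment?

|f − 716| = 6, so the fork was at either 710 Hz or 722 Hz.
Loading a fork with wax lowers its frequency; the adjustment lowers the fork's frequency.
The beat rate fell, so the adjustment moved the fork toward 716 Hz — it must have started above the reference.

722 Hz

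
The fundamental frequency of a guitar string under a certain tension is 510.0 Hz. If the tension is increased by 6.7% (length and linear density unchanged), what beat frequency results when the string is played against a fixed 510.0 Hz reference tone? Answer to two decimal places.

16.81 Hz

For a string, f ∝ √T, so the new frequency is 510.0·√1.067 = 526.8080 Hz.
f_beat = |526.8080 − 510.0| = 16.81 Hz.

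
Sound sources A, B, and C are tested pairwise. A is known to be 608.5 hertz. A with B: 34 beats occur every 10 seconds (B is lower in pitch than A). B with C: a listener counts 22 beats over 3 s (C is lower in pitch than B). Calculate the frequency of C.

A–B: Beat frequency = 34/10 = 3.4 Hz.
B is below A, so f_B = 608.5 − 3.4 = 605.1 Hz.
B–C: Beat frequency = 22/3 = 7.3333 Hz.
C is below B, so f_C = 605.1 − 7.3333 = 597.7667 Hz.

597.7667 Hz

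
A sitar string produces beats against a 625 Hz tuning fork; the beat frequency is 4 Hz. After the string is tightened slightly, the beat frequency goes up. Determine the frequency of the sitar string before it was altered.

|f − 625| = 4, so the sitar string was at either 621 Hz or 629 Hz.
Increasing tension raises a string's frequency; the adjustment raises the sitar string's frequency.
The beat rate rose, so the adjustment moved the sitar string further from 625 Hz — it was already above the reference.

629 Hz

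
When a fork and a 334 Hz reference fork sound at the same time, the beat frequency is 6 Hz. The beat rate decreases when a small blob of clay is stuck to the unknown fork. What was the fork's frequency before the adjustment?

|f − 334| = 6, so the fork was at either 328 Hz or 340 Hz.
Adding mass to a fork lowers its frequency; the adjustment lowers the fork's frequency.
The beat rate fell, so the adjustment moved the fork toward 334 Hz — it must have started above the reference.

340 Hz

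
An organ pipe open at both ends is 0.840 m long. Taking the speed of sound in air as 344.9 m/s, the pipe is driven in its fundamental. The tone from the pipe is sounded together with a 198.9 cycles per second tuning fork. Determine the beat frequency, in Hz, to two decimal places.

Open pipe: f_n = n·v/(2L) = 1·344.9/(2·0.840) = 205.2976 Hz.
f_beat = |205.2976 − 198.9| = 6.40 Hz.

6.40 Hz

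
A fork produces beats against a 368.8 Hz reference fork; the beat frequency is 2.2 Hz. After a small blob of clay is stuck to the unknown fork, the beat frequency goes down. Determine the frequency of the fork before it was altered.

|f − 368.8| = 2.2, so the fork was at either 366.6 Hz or 371 Hz.
Adding mass to a fork lowers its frequency; the adjustment lowers the fork's frequency.
The beat rate fell, so the adjustment moved the fork toward 368.8 Hz — it must have started above the reference.

371 Hz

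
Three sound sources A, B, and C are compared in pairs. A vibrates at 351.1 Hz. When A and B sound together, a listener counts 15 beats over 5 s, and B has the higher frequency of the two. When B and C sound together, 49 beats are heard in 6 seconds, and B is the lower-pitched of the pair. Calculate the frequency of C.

362.2667 Hz

A–B: Beat frequency = 15/5 = 3 Hz.
B is above A, so f_B = 351.1 + 3 = 354.1 Hz.
B–C: Beat frequency = 49/6 = 8.1667 Hz.
C is above B, so f_C = 354.1 + 8.1667 = 362.2667 Hz.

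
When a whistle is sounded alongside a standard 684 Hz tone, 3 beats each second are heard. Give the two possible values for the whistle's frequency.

|f − 684| = 3, so f = 684 ± 3.

681 Hz or 687 Hz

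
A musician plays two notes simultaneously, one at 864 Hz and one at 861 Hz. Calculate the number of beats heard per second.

3 Hz

The beat frequency equals the magnitude of the frequency difference.
|864 − 861| = 3 Hz.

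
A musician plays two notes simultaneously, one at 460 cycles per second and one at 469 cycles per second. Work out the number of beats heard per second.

The beat frequency equals the magnitude of the frequency difference.
|460 − 469| = 9 Hz.

9 Hz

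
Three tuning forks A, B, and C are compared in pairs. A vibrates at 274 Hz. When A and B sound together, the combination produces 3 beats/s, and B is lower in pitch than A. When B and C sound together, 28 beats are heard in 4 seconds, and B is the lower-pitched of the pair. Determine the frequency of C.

B is below A, so f_B = 274 − 3 = 271 Hz.
B–C: Beat frequency = 28/4 = 7 Hz.
C is above B, so f_C = 271 + 7 = 278 Hz.

278 Hz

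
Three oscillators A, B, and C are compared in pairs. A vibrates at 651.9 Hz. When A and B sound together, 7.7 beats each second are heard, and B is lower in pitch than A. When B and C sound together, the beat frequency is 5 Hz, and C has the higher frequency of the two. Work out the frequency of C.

649.2 Hz

B is below A, so f_B = 651.9 − 7.7 = 644.2 Hz.
C is above B, so f_C = 644.2 + 5 = 649.2 Hz.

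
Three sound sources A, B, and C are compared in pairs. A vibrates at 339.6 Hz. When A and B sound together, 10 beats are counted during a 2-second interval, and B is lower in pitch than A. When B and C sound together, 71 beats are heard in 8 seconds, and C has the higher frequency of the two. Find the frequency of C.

A–B: Beat frequency = 10/2 = 5 Hz.
B is below A, so f_B = 339.6 − 5 = 334.6 Hz.
B–C: Beat frequency = 71/8 = 8.875 Hz.
C is above B, so f_C = 334.6 + 8.875 = 343.475 Hz.

343.475 Hz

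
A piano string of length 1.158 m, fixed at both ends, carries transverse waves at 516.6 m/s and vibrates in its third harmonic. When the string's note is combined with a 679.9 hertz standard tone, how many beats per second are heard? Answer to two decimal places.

10.73 Hz

For a string fixed at both ends, f_n = n·v/(2L) = 3·516.6/(2·1.158) = 669.1710 Hz.
f_beat = |669.1710 − 679.9| = 10.73 Hz.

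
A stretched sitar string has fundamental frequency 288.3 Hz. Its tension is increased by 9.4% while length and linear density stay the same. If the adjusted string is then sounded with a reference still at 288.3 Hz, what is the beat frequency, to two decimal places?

For a string, f ∝ √T, so the new frequency is 288.3·√1.094 = 301.5458 Hz.
f_beat = |301.5458 − 288.3| = 13.25 Hz.

13.25 Hz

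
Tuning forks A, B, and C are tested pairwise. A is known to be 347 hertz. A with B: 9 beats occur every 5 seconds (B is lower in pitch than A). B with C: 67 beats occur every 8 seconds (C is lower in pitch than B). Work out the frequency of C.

A–B: Beat frequency = 9/5 = 1.8 Hz.
B is below A, so f_B = 347 − 1.8 = 345.2 Hz.
B–C: Beat frequency = 67/8 = 8.375 Hz.
C is below B, so f_C = 345.2 − 8.375 = 336.825 Hz.

336.825 Hz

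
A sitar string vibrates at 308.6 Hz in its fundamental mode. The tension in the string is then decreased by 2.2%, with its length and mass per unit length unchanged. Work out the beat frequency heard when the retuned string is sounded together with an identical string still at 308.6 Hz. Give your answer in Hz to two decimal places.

3.41 Hz

For a string, f ∝ √T, so the new frequency is 308.6·√0.978 = 305.1865 Hz.
f_beat = |305.1865 − 308.6| = 3.41 Hz.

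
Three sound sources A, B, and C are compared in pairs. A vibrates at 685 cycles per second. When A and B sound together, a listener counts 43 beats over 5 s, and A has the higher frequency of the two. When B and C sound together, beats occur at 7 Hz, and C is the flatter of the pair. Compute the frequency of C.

A–B: Beat frequency = 43/5 = 8.6 Hz.
B is below A, so f_B = 685 − 8.6 = 676.4 Hz.
C is below B, so f_C = 676.4 − 7 = 669.4 Hz.

669.4 Hz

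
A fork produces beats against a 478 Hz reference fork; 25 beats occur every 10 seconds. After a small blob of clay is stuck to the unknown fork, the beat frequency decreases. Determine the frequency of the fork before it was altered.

480.5 Hz

Beat frequency = 25/10 = 2.5 Hz.
|f − 478| = 2.5, so the fork was at either 475.5 Hz or 480.5 Hz.
Adding mass to a fork lowers its frequency; the adjustment lowers the fork's frequency.
The beat rate fell, so the adjustment moved the fork toward 478 Hz — it must have started above the reference.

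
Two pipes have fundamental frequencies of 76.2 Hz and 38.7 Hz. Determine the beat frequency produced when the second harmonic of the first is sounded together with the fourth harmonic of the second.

Second harmonic of the first: 2·76.2 = 152.4 Hz.
Fourth harmonic of the second: 4·38.7 = 154.8 Hz.
f_beat = |152.4 − 154.8| = 2.4 Hz.

2.4 Hz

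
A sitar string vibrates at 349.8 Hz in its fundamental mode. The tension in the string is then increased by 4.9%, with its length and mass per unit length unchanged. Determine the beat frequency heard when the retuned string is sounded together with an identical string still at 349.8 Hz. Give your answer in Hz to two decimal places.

For a string, f ∝ √T, so the new frequency is 349.8·√1.049 = 358.2676 Hz.
f_beat = |358.2676 − 349.8| = 8.47 Hz.

8.47 Hz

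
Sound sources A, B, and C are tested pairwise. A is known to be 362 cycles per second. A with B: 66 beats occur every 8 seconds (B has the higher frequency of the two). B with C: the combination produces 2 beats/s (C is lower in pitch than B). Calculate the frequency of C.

368.25 Hz

A–B: Beat frequency = 66/8 = 8.25 Hz.
B is above A, so f_B = 362 + 8.25 = 370.25 Hz.
C is below B, so f_C = 370.25 − 2 = 368.25 Hz.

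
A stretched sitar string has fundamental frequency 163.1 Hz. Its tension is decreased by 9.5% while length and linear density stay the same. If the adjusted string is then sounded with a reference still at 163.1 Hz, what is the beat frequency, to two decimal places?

7.94 Hz

For a string, f ∝ √T, so the new frequency is 163.1·√0.905 = 155.1595 Hz.
f_beat = |155.1595 − 163.1| = 7.94 Hz.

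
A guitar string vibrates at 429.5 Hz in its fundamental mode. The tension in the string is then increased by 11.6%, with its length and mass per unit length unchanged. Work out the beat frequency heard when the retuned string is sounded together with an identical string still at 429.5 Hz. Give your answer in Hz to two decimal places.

For a string, f ∝ √T, so the new frequency is 429.5·√1.116 = 453.7277 Hz.
f_beat = |453.7277 − 429.5| = 24.23 Hz.

24.23 Hz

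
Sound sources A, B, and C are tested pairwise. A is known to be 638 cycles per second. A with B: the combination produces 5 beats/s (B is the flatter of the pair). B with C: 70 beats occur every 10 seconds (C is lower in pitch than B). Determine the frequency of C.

626 Hz

B is below A, so f_B = 638 − 5 = 633 Hz.
B–C: Beat frequency = 70/10 = 7 Hz.
C is below B, so f_C = 633 − 7 = 626 Hz.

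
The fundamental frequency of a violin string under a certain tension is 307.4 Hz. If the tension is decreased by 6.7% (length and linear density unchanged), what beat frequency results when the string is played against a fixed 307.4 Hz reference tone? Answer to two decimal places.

10.48 Hz

For a string, f ∝ √T, so the new frequency is 307.4·√0.933 = 296.9236 Hz.
f_beat = |296.9236 − 307.4| = 10.48 Hz.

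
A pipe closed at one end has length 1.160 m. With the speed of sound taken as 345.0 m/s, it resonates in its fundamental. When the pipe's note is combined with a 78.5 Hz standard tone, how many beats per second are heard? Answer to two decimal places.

4.15 Hz

Closed pipe (odd harmonics): f_n = n·v/(4L) = 1·345.0/(4·1.160) = 74.3534 Hz.
f_beat = |74.3534 − 78.5| = 4.15 Hz.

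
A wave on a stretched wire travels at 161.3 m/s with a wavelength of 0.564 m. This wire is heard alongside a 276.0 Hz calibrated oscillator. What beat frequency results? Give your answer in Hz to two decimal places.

Source frequency f = v/λ = 161.3/0.564 = 285.9929 Hz.
f_beat = |285.9929 − 276.0| = 9.99 Hz.

9.99 Hz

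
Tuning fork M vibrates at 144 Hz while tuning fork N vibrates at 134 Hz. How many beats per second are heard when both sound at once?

10 Hz

f_beat = |f₁ − f₂|.
|144 − 134| = 10 Hz.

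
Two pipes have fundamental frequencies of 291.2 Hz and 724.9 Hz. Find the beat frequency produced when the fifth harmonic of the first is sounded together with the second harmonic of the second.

6.2 Hz

Fifth harmonic of the first: 5·291.2 = 1456.0 Hz.
Second harmonic of the second: 2·724.9 = 1449.8 Hz.
f_beat = |1456.0 − 1449.8| = 6.2 Hz.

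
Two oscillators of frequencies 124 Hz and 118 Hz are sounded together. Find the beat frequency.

6 Hz

Beats arise from superposition of two nearby frequencies; the beat rate is |f₁ − f₂|.
|124 − 118| = 6 Hz.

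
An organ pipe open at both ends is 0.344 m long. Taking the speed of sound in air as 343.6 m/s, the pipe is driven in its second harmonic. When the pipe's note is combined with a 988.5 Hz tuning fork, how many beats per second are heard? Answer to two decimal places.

Open pipe: f_n = n·v/(2L) = 2·343.6/(2·0.344) = 998.8372 Hz.
f_beat = |998.8372 − 988.5| = 10.34 Hz.

10.34 Hz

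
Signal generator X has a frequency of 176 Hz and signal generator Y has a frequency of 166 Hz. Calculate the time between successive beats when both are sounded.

f_beat = |176 − 166| = 10 Hz.
Beat period T = 1 / f_beat = 1 / 10 s.

0.100 s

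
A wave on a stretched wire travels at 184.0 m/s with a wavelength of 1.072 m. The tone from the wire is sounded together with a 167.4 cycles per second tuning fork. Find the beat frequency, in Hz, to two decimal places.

4.24 Hz

Source frequency f = v/λ = 184.0/1.072 = 171.6418 Hz.
f_beat = |171.6418 − 167.4| = 4.24 Hz.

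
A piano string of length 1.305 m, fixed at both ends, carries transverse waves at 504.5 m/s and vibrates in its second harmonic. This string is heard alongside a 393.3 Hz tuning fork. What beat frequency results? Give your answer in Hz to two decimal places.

For a string fixed at both ends, f_n = n·v/(2L) = 2·504.5/(2·1.305) = 386.5900 Hz.
f_beat = |386.5900 − 393.3| = 6.71 Hz.

6.71 Hz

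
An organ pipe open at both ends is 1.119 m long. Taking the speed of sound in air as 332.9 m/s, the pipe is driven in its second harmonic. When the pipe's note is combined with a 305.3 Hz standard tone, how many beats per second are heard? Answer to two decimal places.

Open pipe: f_n = n·v/(2L) = 2·332.9/(2·1.119) = 297.4978 Hz.
f_beat = |297.4978 − 305.3| = 7.80 Hz.

7.80 Hz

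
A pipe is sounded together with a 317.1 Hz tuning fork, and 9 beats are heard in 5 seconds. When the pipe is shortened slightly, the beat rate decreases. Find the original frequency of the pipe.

315.3 Hz

Beat frequency = 9/5 = 1.8 Hz.
|f − 317.1| = 1.8, so the pipe was at either 315.3 Hz or 318.9 Hz.
A shorter pipe has a higher fundamental; the adjustment raises the pipe's frequency.
The beat rate fell, so the adjustment moved the pipe toward 317.1 Hz — it must have started below the reference.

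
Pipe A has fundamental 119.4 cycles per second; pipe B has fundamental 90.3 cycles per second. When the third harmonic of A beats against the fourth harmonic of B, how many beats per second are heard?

3.0 Hz

Third harmonic of the first: 3·119.4 = 358.2 Hz.
Fourth harmonic of the second: 4·90.3 = 361.2 Hz.
f_beat = |358.2 − 361.2| = 3.0 Hz.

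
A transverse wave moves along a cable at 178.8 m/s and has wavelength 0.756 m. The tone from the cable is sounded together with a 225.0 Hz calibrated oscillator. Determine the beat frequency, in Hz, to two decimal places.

11.51 Hz

Source frequency f = v/λ = 178.8/0.756 = 236.5079 Hz.
f_beat = |236.5079 − 225.0| = 11.51 Hz.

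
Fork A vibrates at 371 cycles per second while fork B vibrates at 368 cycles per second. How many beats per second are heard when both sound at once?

3 Hz

f_beat = |f₁ − f₂|.
|371 − 368| = 3 Hz.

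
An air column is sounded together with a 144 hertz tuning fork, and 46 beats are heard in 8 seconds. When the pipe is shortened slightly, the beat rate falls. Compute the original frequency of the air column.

138.25 Hz

Beat frequency = 46/8 = 5.75 Hz.
|f − 144| = 5.75, so the air column was at either 138.25 Hz or 149.75 Hz.
A shorter pipe has a higher fundamental; the adjustment raises the air column's frequency.
The beat rate fell, so the adjustment moved the air column toward 144 Hz — it must have started below the reference.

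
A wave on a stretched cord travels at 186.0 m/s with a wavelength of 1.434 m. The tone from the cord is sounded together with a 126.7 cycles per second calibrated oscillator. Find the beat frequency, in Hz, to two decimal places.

3.01 Hz

Source frequency f = v/λ = 186.0/1.434 = 129.7071 Hz.
f_beat = |129.7071 − 126.7| = 3.01 Hz.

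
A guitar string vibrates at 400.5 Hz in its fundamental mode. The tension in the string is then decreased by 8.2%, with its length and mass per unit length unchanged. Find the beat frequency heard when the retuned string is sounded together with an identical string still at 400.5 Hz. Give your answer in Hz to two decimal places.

16.77 Hz

For a string, f ∝ √T, so the new frequency is 400.5·√0.918 = 383.7283 Hz.
f_beat = |383.7283 − 400.5| = 16.77 Hz.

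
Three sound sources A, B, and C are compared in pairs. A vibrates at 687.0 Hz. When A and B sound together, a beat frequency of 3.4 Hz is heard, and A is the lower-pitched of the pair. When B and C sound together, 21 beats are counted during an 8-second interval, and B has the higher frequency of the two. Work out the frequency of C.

B is above A, so f_B = 687.0 + 3.4 = 690.4 Hz.
B–C: Beat frequency = 21/8 = 2.625 Hz.
C is below B, so f_C = 690.4 − 2.625 = 687.775 Hz.

687.775 Hz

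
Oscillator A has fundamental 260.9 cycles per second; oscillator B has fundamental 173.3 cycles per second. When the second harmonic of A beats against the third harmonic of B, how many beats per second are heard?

Second harmonic of the first: 2·260.9 = 521.8 Hz.
Third harmonic of the second: 3·173.3 = 519.9 Hz.
f_beat = |521.8 − 519.9| = 1.9 Hz.

1.9 Hz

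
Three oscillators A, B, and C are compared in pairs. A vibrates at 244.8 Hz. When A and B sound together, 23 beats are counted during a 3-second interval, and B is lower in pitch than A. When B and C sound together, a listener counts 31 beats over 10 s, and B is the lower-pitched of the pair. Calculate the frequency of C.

240.2333 Hz

A–B: Beat frequency = 23/3 = 7.6667 Hz.
B is below A, so f_B = 244.8 − 7.6667 = 237.1333 Hz.
B–C: Beat frequency = 31/10 = 3.1 Hz.
C is above B, so f_C = 237.1333 + 3.1 = 240.2333 Hz.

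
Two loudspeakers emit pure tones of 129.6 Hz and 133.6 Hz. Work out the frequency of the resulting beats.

Beats arise from superposition of two nearby frequencies; the beat rate is |f₁ − f₂|.
|129.6 − 133.6| = 4 Hz.

4 Hz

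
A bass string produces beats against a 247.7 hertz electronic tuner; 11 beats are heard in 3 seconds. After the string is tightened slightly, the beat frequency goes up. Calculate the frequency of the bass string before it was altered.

Beat frequency = 11/3 = 3.6667 Hz.
|f − 247.7| = 3.6667, so the bass string was at either 244.0333 Hz or 251.3667 Hz.
Increasing tension raises a string's frequency; the adjustment raises the bass string's frequency.
The beat rate rose, so the adjustment moved the bass string further from 247.7 Hz — it was already above the reference.

251.3667 Hz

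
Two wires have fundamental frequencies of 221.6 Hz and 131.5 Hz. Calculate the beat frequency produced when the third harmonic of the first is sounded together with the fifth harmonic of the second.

7.3 Hz

Third harmonic of the first: 3·221.6 = 664.8 Hz.
Fifth harmonic of the second: 5·131.5 = 657.5 Hz.
f_beat = |664.8 − 657.5| = 7.3 Hz.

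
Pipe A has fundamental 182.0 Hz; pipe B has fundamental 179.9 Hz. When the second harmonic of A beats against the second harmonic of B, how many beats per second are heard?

Second harmonic of the first: 2·182.0 = 364.0 Hz.
Second harmonic of the second: 2·179.9 = 359.8 Hz.
f_beat = |364.0 − 359.8| = 4.2 Hz.

4.2 Hz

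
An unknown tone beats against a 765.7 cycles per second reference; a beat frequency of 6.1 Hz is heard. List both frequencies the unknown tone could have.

|f − 765.7| = 6.1, so f = 765.7 ± 6.1.

759.6 Hz or 771.8 Hz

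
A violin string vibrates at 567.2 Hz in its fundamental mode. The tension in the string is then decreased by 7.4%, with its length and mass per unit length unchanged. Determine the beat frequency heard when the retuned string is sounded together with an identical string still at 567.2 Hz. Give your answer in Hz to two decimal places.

21.39 Hz

For a string, f ∝ √T, so the new frequency is 567.2·√0.926 = 545.8103 Hz.
f_beat = |545.8103 − 567.2| = 21.39 Hz.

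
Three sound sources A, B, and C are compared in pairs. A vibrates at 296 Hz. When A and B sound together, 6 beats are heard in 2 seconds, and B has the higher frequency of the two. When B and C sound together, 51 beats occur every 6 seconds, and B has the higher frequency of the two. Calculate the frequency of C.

290.5 Hz

A–B: Beat frequency = 6/2 = 3 Hz.
B is above A, so f_B = 296 + 3 = 299 Hz.
B–C: Beat frequency = 51/6 = 8.5 Hz.
C is below B, so f_C = 299 − 8.5 = 290.5 Hz.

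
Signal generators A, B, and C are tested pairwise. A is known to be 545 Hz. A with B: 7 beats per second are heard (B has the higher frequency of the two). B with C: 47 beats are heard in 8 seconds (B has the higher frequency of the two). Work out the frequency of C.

546.125 Hz

B is above A, so f_B = 545 + 7 = 552 Hz.
B–C: Beat frequency = 47/8 = 5.875 Hz.
C is below B, so f_C = 552 − 5.875 = 546.125 Hz.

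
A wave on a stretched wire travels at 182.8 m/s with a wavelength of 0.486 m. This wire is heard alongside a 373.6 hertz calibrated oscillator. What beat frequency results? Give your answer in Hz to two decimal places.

2.53 Hz

Source frequency f = v/λ = 182.8/0.486 = 376.1317 Hz.
f_beat = |376.1317 − 373.6| = 2.53 Hz.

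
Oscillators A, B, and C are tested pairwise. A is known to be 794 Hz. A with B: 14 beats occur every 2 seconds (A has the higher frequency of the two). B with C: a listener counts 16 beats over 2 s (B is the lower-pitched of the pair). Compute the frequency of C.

795 Hz

A–B: Beat frequency = 14/2 = 7 Hz.
B is below A, so f_B = 794 − 7 = 787 Hz.
B–C: Beat frequency = 16/2 = 8 Hz.
C is above B, so f_C = 787 + 8 = 795 Hz.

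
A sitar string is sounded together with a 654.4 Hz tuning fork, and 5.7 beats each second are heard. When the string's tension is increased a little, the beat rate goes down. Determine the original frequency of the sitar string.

|f − 654.4| = 5.7, so the sitar string was at either 648.7 Hz or 660.1 Hz.
Higher tension means higher frequency; the adjustment raises the sitar string's frequency.
The beat rate fell, so the adjustment moved the sitar string toward 654.4 Hz — it must have started below the reference.

648.7 Hz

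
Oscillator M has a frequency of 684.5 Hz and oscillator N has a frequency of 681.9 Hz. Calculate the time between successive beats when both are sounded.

f_beat = |684.5 − 681.9| = 2.6 Hz.
Beat period T = 1 / f_beat = 1 / 2.6 s.

0.385 s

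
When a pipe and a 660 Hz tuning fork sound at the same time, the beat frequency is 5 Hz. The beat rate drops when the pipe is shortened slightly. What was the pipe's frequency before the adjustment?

655 Hz

|f − 660| = 5, so the pipe was at either 655 Hz or 665 Hz.
A shorter pipe has a higher fundamental; the adjustment raises the pipe's frequency.
The beat rate fell, so the adjustment moved the pipe toward 660 Hz — it must have started below the reference.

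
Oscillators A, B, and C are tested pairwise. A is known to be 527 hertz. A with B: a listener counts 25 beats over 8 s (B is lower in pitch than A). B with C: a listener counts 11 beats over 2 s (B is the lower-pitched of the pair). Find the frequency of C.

529.375 Hz

A–B: Beat frequency = 25/8 = 3.125 Hz.
B is below A, so f_B = 527 − 3.125 = 523.875 Hz.
B–C: Beat frequency = 11/2 = 5.5 Hz.
C is above B, so f_C = 523.875 + 5.5 = 529.375 Hz.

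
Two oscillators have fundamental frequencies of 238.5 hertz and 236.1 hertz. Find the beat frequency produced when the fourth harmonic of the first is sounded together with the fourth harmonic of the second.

9.6 Hz

Fourth harmonic of the first: 4·238.5 = 954.0 Hz.
Fourth harmonic of the second: 4·236.1 = 944.4 Hz.
f_beat = |954.0 − 944.4| = 9.6 Hz.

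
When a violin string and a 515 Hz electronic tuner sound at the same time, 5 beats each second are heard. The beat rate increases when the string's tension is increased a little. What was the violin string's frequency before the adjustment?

520 Hz

|f − 515| = 5, so the violin string was at either 510 Hz or 520 Hz.
Higher tension means higher frequency; the adjustment raises the violin string's frequency.
The beat rate rose, so the adjustment moved the violin string further from 515 Hz — it was already above the reference.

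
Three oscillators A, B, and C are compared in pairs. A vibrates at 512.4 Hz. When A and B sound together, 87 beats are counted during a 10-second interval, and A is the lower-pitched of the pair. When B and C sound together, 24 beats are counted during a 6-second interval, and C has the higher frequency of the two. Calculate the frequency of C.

525.1 Hz

A–B: Beat frequency = 87/10 = 8.7 Hz.
B is above A, so f_B = 512.4 + 8.7 = 521.1 Hz.
B–C: Beat frequency = 24/6 = 4 Hz.
C is above B, so f_C = 521.1 + 4 = 525.1 Hz.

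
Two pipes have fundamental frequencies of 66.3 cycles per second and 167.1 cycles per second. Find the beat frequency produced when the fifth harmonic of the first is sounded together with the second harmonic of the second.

2.7 Hz

Fifth harmonic of the first: 5·66.3 = 331.5 Hz.
Second harmonic of the second: 2·167.1 = 334.2 Hz.
f_beat = |331.5 − 334.2| = 2.7 Hz.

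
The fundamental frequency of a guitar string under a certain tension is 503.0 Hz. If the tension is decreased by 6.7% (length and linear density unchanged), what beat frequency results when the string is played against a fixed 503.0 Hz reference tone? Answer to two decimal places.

17.14 Hz

For a string, f ∝ √T, so the new frequency is 503.0·√0.933 = 485.8574 Hz.
f_beat = |485.8574 − 503.0| = 17.14 Hz.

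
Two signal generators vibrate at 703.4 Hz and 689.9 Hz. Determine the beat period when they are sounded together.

0.074 s

f_beat = |703.4 − 689.9| = 13.5 Hz.
Beat period T = 1 / f_beat = 1 / 13.5 s.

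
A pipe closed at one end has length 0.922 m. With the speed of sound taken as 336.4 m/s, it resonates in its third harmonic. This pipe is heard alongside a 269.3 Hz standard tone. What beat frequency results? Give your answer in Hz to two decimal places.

4.34 Hz

Closed pipe (odd harmonics): f_n = n·v/(4L) = 3·336.4/(4·0.922) = 273.6443 Hz.
f_beat = |273.6443 − 269.3| = 4.34 Hz.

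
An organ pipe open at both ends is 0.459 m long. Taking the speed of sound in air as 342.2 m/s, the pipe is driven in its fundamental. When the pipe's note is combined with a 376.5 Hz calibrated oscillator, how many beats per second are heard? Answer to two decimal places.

Open pipe: f_n = n·v/(2L) = 1·342.2/(2·0.459) = 372.7669 Hz.
f_beat = |372.7669 − 376.5| = 3.73 Hz.

3.73 Hz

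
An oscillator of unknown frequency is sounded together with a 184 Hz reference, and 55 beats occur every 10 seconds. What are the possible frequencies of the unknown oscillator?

178.5 Hz or 189.5 Hz

Beat frequency = 55/10 = 5.5 Hz.
|f − 184| = 5.5, so f = 184 ± 5.5.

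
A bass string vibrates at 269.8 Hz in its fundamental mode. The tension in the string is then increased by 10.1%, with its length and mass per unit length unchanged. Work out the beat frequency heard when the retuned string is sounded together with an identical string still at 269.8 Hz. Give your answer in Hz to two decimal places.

For a string, f ∝ √T, so the new frequency is 269.8·√1.101 = 283.0972 Hz.
f_beat = |283.0972 − 269.8| = 13.30 Hz.

13.30 Hz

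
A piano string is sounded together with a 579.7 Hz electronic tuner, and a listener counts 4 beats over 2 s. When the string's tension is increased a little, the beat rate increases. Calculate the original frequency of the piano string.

581.7 Hz

Beat frequency = 4/2 = 2 Hz.
|f − 579.7| = 2, so the piano string was at either 577.7 Hz or 581.7 Hz.
Higher tension means higher frequency; the adjustment raises the piano string's frequency.
The beat rate rose, so the adjustment moved the piano string further from 579.7 Hz — it was already above the reference.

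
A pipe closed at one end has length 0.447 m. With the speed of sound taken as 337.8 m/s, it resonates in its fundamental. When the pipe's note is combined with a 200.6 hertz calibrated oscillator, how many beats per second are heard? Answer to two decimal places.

11.67 Hz

Closed pipe (odd harmonics): f_n = n·v/(4L) = 1·337.8/(4·0.447) = 188.9262 Hz.
f_beat = |188.9262 − 200.6| = 11.67 Hz.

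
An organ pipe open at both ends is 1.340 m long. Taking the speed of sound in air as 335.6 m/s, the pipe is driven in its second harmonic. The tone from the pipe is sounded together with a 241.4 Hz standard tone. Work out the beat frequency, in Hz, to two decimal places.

Open pipe: f_n = n·v/(2L) = 2·335.6/(2·1.340) = 250.4478 Hz.
f_beat = |250.4478 − 241.4| = 9.05 Hz.

9.05 Hz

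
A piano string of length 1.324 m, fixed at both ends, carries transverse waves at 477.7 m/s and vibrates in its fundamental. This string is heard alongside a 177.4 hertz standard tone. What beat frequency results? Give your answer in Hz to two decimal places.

For a string fixed at both ends, f_n = n·v/(2L) = 1·477.7/(2·1.324) = 180.4003 Hz.
f_beat = |180.4003 − 177.4| = 3.00 Hz.

3.00 Hz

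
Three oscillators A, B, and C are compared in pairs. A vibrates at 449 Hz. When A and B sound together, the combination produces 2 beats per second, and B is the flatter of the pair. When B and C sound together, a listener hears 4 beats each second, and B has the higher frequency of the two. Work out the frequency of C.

B is below A, so f_B = 449 − 2 = 447 Hz.
C is below B, so f_C = 447 − 4 = 443 Hz.

443 Hz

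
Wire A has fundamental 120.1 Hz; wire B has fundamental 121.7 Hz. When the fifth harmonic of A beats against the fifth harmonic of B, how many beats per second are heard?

8.0 Hz

Fifth harmonic of the first: 5·120.1 = 600.5 Hz.
Fifth harmonic of the second: 5·121.7 = 608.5 Hz.
f_beat = |600.5 − 608.5| = 8.0 Hz.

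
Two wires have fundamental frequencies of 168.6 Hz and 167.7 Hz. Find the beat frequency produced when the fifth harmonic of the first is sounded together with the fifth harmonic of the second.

4.5 Hz

Fifth harmonic of the first: 5·168.6 = 843.0 Hz.
Fifth harmonic of the second: 5·167.7 = 838.5 Hz.
f_beat = |843.0 − 838.5| = 4.5 Hz.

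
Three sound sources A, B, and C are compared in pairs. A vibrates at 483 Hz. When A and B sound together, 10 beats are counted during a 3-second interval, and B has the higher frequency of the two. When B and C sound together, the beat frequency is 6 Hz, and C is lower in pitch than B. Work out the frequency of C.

480.3333 Hz

A–B: Beat frequency = 10/3 = 3.3333 Hz.
B is above A, so f_B = 483 + 3.3333 = 486.3333 Hz.
C is below B, so f_C = 486.3333 − 6 = 480.3333 Hz.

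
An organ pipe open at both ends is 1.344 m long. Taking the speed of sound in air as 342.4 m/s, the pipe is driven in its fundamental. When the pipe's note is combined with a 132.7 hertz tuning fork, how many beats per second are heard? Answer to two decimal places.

5.32 Hz

Open pipe: f_n = n·v/(2L) = 1·342.4/(2·1.344) = 127.3810 Hz.
f_beat = |127.3810 − 132.7| = 5.32 Hz.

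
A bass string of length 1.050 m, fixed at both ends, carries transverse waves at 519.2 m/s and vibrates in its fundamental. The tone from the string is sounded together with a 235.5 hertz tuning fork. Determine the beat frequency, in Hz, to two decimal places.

For a string fixed at both ends, f_n = n·v/(2L) = 1·519.2/(2·1.050) = 247.2381 Hz.
f_beat = |247.2381 − 235.5| = 11.74 Hz.

11.74 Hz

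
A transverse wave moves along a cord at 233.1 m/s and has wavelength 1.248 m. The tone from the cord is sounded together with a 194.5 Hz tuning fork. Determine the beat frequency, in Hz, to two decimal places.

Source frequency f = v/λ = 233.1/1.248 = 186.7788 Hz.
f_beat = |186.7788 − 194.5| = 7.72 Hz.

7.72 Hz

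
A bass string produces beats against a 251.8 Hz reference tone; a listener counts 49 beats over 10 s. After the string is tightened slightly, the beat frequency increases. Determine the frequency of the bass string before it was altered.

256.7 Hz

Beat frequency = 49/10 = 4.9 Hz.
|f − 251.8| = 4.9, so the bass string was at either 246.9 Hz or 256.7 Hz.
Increasing tension raises a string's frequency; the adjustment raises the bass string's frequency.
The beat rate rose, so the adjustment moved the bass string further from 251.8 Hz — it was already above the reference.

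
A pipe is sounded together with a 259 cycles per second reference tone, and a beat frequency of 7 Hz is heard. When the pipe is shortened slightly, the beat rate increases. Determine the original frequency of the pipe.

266 Hz

|f − 259| = 7, so the pipe was at either 252 Hz or 266 Hz.
A shorter pipe has a higher fundamental; the adjustment raises the pipe's frequency.
The beat rate rose, so the adjustment moved the pipe further from 259 Hz — it was already above the reference.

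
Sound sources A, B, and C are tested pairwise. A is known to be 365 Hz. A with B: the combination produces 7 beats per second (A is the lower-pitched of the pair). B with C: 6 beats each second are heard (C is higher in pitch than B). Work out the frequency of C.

378 Hz

B is above A, so f_B = 365 + 7 = 372 Hz.
C is above B, so f_C = 372 + 6 = 378 Hz.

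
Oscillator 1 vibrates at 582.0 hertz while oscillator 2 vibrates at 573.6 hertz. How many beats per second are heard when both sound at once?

8.4 Hz

Beats arise from superposition of two nearby frequencies; the beat rate is |f₁ − f₂|.
|582.0 − 573.6| = 8.4 Hz.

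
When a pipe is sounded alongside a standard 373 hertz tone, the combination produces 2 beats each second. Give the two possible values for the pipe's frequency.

|f − 373| = 2, so f = 373 ± 2.

371 Hz or 375 Hz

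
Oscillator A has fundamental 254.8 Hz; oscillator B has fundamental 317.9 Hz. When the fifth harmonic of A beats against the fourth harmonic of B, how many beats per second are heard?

2.4 Hz

Fifth harmonic of the first: 5·254.8 = 1274.0 Hz.
Fourth harmonic of the second: 4·317.9 = 1271.6 Hz.
f_beat = |1274.0 − 1271.6| = 2.4 Hz.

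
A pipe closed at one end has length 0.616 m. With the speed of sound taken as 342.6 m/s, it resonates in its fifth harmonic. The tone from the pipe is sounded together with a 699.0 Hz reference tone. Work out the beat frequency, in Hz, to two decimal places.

3.79 Hz

Closed pipe (odd harmonics): f_n = n·v/(4L) = 5·342.6/(4·0.616) = 695.2110 Hz.
f_beat = |695.2110 − 699.0| = 3.79 Hz.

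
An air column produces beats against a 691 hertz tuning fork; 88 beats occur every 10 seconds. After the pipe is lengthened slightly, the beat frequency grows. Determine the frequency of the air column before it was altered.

682.2 Hz

Beat frequency = 88/10 = 8.8 Hz.
|f − 691| = 8.8, so the air column was at either 682.2 Hz or 699.8 Hz.
A longer pipe has a lower fundamental; the adjustment lowers the air column's frequency.
The beat rate rose, so the adjustment moved the air column further from 691 Hz — it was already below the reference.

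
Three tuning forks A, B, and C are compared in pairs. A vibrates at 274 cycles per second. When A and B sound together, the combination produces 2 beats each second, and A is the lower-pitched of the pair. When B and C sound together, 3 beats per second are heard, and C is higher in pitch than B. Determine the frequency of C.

279 Hz

B is above A, so f_B = 274 + 2 = 276 Hz.
C is above B, so f_C = 276 + 3 = 279 Hz.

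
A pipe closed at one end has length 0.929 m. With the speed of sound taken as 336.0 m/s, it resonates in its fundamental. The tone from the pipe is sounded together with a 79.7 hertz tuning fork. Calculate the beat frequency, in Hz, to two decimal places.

Closed pipe (odd harmonics): f_n = n·v/(4L) = 1·336.0/(4·0.929) = 90.4198 Hz.
f_beat = |90.4198 − 79.7| = 10.72 Hz.

10.72 Hz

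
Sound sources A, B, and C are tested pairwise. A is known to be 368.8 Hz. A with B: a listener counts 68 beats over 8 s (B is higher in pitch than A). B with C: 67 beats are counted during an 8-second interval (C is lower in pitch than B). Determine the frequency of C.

A–B: Beat frequency = 68/8 = 8.5 Hz.
B is above A, so f_B = 368.8 + 8.5 = 377.3 Hz.
B–C: Beat frequency = 67/8 = 8.375 Hz.
C is below B, so f_C = 377.3 − 8.375 = 368.925 Hz.

368.925 Hz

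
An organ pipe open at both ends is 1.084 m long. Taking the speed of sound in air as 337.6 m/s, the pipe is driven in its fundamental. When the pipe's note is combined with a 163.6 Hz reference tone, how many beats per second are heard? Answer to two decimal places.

7.88 Hz

Open pipe: f_n = n·v/(2L) = 1·337.6/(2·1.084) = 155.7196 Hz.
f_beat = |155.7196 − 163.6| = 7.88 Hz.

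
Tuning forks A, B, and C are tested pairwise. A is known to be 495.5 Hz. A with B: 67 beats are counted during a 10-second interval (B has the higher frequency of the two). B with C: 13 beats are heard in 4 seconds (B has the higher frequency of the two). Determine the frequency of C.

498.95 Hz

A–B: Beat frequency = 67/10 = 6.7 Hz.
B is above A, so f_B = 495.5 + 6.7 = 502.2 Hz.
B–C: Beat frequency = 13/4 = 3.25 Hz.
C is below B, so f_C = 502.2 − 3.25 = 498.95 Hz.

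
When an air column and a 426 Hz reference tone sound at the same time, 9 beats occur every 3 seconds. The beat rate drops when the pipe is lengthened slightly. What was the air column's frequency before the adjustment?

429 Hz

Beat frequency = 9/3 = 3 Hz.
|f − 426| = 3, so the air column was at either 423 Hz or 429 Hz.
A longer pipe has a lower fundamental; the adjustment lowers the air column's frequency.
The beat rate fell, so the adjustment moved the air column toward 426 Hz — it must have started above the reference.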